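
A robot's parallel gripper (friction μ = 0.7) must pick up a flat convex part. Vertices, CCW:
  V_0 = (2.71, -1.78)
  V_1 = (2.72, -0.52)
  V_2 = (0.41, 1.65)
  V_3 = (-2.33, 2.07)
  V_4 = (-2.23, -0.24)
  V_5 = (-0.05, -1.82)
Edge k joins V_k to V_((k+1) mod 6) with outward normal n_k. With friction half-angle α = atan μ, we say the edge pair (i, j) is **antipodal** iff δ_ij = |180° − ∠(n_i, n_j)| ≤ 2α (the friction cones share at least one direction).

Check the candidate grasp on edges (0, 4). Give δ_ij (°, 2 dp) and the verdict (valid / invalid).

α = atan 0.7 = 34.99°;  2α = 69.98°
edge 0: e_0 = (+0.01, +1.26);  n_0 = (+1.0000, -0.0079)
edge 4: e_4 = (+2.18, -1.58);  n_4 = (-0.5868, -0.8097)
∠(n_0, n_4) = 125.48°
δ = |180° − 125.48°| = 54.52°
54.52° ≤ 2α = 69.98°  →  valid

δ = 54.52°, valid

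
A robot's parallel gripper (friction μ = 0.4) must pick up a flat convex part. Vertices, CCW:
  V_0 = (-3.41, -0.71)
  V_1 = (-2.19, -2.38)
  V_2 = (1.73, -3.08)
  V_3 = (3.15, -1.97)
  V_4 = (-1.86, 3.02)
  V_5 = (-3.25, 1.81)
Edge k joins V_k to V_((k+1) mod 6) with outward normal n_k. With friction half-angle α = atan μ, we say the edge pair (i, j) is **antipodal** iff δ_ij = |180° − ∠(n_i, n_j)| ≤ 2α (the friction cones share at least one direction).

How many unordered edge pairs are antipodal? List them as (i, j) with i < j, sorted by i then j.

count = 3; pairs: (0,3), (1,3), (2,4)

α = atan 0.4 = 21.80°;  2α = 43.60°
n_0 = (-0.8075, -0.5899)
n_1 = (-0.1758, -0.9844)
n_2 = (+0.6159, -0.7879)
n_3 = (+0.7057, +0.7085)
n_4 = (-0.6566, +0.7543)
n_5 = (-0.9980, +0.0634)
  (0,1): δ = 136.27°  ·
  (0,2): δ = 88.14°  ·
  (0,3): δ = 8.97°  ✓
  (0,4): δ = 94.89°  ·
  (0,5): δ = 140.22°  ·
  (1,2): δ = 131.86°  ·
  (1,3): δ = 34.76°  ✓
  (1,4): δ = 51.16°  ·
  (1,5): δ = 96.49°  ·
  (2,3): δ = 82.90°  ·
  (2,4): δ = 3.03°  ✓
  (2,5): δ = 48.35°  ·
  (3,4): δ = 94.07°  ·
  (3,5): δ = 48.75°  ·
  (4,5): δ = 134.67°  ·
antipodal pairs: 3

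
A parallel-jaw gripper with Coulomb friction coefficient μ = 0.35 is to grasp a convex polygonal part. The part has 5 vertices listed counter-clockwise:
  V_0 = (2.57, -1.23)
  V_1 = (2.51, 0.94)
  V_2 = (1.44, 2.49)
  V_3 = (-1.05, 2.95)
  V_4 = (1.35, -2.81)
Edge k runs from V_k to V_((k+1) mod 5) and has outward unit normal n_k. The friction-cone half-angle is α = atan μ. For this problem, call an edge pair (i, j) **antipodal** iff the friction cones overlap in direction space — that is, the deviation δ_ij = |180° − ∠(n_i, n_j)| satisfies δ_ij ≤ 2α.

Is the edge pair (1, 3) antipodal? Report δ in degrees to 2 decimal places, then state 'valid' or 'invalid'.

α = atan 0.35 = 19.29°;  2α = 38.58°
edge 1: e_1 = (-1.07, +1.55);  n_1 = (+0.8230, +0.5681)
edge 3: e_3 = (+2.40, -5.76);  n_3 = (-0.9231, -0.3846)
∠(n_1, n_3) = 168.00°
δ = |180° − 168.00°| = 12.00°
12.00° ≤ 2α = 38.58°  →  valid

δ = 12.00°, valid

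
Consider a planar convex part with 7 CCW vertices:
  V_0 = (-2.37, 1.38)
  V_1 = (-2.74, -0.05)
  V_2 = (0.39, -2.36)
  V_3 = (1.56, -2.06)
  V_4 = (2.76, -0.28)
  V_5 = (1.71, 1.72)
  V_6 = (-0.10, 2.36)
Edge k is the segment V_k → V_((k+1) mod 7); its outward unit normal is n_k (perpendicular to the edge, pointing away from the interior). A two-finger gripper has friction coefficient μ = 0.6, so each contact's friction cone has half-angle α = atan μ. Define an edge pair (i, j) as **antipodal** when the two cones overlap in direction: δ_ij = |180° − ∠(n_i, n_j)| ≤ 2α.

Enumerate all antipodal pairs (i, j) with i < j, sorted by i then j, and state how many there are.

count = 9; pairs: (0,2), (0,3), (0,4), (1,4), (1,5), (1,6), (2,5), (2,6), (3,6)

α = atan 0.6 = 30.96°;  2α = 61.93°
n_0 = (-0.9681, +0.2505)
n_1 = (-0.5938, -0.8046)
n_2 = (+0.2484, -0.9687)
n_3 = (+0.8292, -0.5590)
n_4 = (+0.8854, +0.4648)
n_5 = (+0.3334, +0.9428)
n_6 = (-0.3964, +0.9181)
  (0,1): δ = 111.92°  ·
  (0,2): δ = 61.11°  ✓
  (0,3): δ = 19.48°  ✓
  (0,4): δ = 42.21°  ✓
  (0,5): δ = 85.03°  ·
  (0,6): δ = 127.86°  ·
  (1,2): δ = 129.19°  ·
  (1,3): δ = 87.56°  ·
  (1,4): δ = 25.87°  ✓
  (1,5): δ = 16.95°  ✓
  (1,6): δ = 59.78°  ✓
  (2,3): δ = 138.37°  ·
  (2,4): δ = 76.68°  ·
  (2,5): δ = 33.85°  ✓
  (2,6): δ = 8.97°  ✓
  (3,4): δ = 118.31°  ·
  (3,5): δ = 75.49°  ·
  (3,6): δ = 32.66°  ✓
  (4,5): δ = 137.17°  ·
  (4,6): δ = 94.35°  ·
  (5,6): δ = 137.18°  ·
antipodal pairs: 9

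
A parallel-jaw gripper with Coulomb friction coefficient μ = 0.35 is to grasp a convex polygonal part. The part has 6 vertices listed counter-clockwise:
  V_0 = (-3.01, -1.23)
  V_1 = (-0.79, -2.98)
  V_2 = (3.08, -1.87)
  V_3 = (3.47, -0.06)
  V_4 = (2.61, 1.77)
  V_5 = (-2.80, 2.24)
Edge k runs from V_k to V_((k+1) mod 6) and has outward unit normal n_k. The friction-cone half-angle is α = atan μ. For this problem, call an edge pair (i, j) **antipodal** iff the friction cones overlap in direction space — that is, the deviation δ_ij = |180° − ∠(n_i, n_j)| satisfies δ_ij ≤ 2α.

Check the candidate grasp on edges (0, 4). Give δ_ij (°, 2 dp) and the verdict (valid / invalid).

δ = 33.28°, valid

α = atan 0.35 = 19.29°;  2α = 38.58°
edge 0: e_0 = (+2.22, -1.75);  n_0 = (-0.6191, -0.7853)
edge 4: e_4 = (-5.41, +0.47);  n_4 = (+0.0866, +0.9962)
∠(n_0, n_4) = 146.72°
δ = |180° − 146.72°| = 33.28°
33.28° ≤ 2α = 38.58°  →  valid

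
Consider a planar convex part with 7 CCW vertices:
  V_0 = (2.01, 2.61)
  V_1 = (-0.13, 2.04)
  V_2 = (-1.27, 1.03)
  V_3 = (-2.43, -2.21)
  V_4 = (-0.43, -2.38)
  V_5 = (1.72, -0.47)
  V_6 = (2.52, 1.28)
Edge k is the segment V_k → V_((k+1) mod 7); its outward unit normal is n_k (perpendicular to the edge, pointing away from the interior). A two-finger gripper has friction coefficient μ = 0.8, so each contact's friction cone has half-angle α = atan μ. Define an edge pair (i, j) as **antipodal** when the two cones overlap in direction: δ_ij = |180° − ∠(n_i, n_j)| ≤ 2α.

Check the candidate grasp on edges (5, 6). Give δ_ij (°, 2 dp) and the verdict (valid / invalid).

δ = 134.45°, invalid

α = atan 0.8 = 38.66°;  2α = 77.32°
edge 5: e_5 = (+0.80, +1.75);  n_5 = (+0.9095, -0.4158)
edge 6: e_6 = (-0.51, +1.33);  n_6 = (+0.9337, +0.3580)
∠(n_5, n_6) = 45.55°
δ = |180° − 45.55°| = 134.45°
134.45° > 2α = 77.32°  →  invalid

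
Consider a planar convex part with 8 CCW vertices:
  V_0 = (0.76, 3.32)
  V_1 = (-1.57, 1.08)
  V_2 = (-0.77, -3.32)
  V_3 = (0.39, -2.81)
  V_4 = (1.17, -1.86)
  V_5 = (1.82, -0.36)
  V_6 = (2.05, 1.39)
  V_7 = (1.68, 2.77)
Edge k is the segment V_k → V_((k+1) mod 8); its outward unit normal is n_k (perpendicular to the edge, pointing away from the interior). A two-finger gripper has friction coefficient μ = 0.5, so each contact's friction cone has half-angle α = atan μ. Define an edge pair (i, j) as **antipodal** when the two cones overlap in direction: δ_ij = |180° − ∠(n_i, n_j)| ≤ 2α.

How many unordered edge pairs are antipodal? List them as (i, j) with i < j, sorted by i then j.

α = atan 0.5 = 26.57°;  2α = 53.13°
n_0 = (-0.6930, +0.7209)
n_1 = (-0.9839, -0.1789)
n_2 = (+0.4025, -0.9154)
n_3 = (+0.7729, -0.6346)
n_4 = (+0.9176, -0.3976)
n_5 = (+0.9915, -0.1303)
n_6 = (+0.9659, +0.2590)
n_7 = (+0.5131, +0.8583)
  (0,1): δ = 123.57°  ·
  (0,2): δ = 20.14°  ✓
  (0,3): δ = 6.74°  ✓
  (0,4): δ = 22.70°  ✓
  (0,5): δ = 38.64°  ✓
  (0,6): δ = 61.14°  ·
  (0,7): δ = 105.26°  ·
  (1,2): δ = 76.57°  ·
  (1,3): δ = 49.69°  ✓
  (1,4): δ = 33.73°  ✓
  (1,5): δ = 17.79°  ✓
  (1,6): δ = 4.70°  ✓
  (1,7): δ = 48.82°  ✓
  (2,3): δ = 153.12°  ·
  (2,4): δ = 137.16°  ·
  (2,5): δ = 121.22°  ·
  (2,6): δ = 98.72°  ·
  (2,7): δ = 54.61°  ·
  (3,4): δ = 164.04°  ·
  (3,5): δ = 148.10°  ·
  (3,6): δ = 125.60°  ·
  (3,7): δ = 81.48°  ·
  (4,5): δ = 164.06°  ·
  (4,6): δ = 141.56°  ·
  (4,7): δ = 97.44°  ·
  (5,6): δ = 157.50°  ·
  (5,7): δ = 113.38°  ·
  (6,7): δ = 135.88°  ·
antipodal pairs: 9

count = 9; pairs: (0,2), (0,3), (0,4), (0,5), (1,3), (1,4), (1,5), (1,6), (1,7)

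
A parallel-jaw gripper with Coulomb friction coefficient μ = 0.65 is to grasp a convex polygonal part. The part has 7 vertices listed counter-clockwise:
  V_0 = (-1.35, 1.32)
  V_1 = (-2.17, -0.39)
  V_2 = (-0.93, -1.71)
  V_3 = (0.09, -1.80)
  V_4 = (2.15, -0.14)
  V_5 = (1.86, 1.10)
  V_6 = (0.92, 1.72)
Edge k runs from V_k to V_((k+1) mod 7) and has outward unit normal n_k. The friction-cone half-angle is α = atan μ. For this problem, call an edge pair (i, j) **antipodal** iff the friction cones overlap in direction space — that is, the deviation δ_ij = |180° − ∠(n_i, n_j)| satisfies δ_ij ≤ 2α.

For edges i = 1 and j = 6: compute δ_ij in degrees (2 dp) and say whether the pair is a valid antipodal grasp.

δ = 56.78°, valid

α = atan 0.65 = 33.02°;  2α = 66.05°
edge 1: e_1 = (+1.24, -1.32);  n_1 = (-0.7288, -0.6847)
edge 6: e_6 = (-2.27, -0.40);  n_6 = (-0.1735, +0.9848)
∠(n_1, n_6) = 123.22°
δ = |180° − 123.22°| = 56.78°
56.78° ≤ 2α = 66.05°  →  valid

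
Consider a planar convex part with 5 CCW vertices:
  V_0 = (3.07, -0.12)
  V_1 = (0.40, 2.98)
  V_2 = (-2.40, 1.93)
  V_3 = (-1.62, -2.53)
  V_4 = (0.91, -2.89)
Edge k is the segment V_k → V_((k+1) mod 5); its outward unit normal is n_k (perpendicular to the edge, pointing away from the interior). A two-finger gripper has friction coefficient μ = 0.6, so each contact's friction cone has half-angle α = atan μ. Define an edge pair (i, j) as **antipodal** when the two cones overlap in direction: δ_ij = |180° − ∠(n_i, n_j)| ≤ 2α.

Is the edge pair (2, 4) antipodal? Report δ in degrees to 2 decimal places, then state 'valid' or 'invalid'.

δ = 47.87°, valid

α = atan 0.6 = 30.96°;  2α = 61.93°
edge 2: e_2 = (+0.78, -4.46);  n_2 = (-0.9850, -0.1723)
edge 4: e_4 = (+2.16, +2.77);  n_4 = (+0.7886, -0.6149)
∠(n_2, n_4) = 132.13°
δ = |180° − 132.13°| = 47.87°
47.87° ≤ 2α = 61.93°  →  valid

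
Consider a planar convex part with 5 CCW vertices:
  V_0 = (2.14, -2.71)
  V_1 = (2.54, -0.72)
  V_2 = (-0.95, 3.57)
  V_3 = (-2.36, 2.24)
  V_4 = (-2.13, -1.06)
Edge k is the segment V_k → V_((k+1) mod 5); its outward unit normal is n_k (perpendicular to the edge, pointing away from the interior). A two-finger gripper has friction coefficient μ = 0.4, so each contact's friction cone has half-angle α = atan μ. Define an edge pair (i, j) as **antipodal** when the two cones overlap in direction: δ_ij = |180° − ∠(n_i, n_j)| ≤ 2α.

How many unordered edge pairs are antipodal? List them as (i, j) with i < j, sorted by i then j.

count = 4; pairs: (0,2), (0,3), (1,3), (1,4)

α = atan 0.4 = 21.80°;  2α = 43.60°
n_0 = (+0.9804, -0.1971)
n_1 = (+0.7757, +0.6311)
n_2 = (-0.6862, +0.7274)
n_3 = (-0.9976, -0.0695)
n_4 = (-0.3604, -0.9328)
  (0,1): δ = 129.51°  ·
  (0,2): δ = 35.31°  ✓
  (0,3): δ = 15.35°  ✓
  (0,4): δ = 80.24°  ·
  (1,2): δ = 85.80°  ·
  (1,3): δ = 35.14°  ✓
  (1,4): δ = 29.74°  ✓
  (2,3): δ = 129.34°  ·
  (2,4): δ = 64.45°  ·
  (3,4): δ = 115.11°  ·
antipodal pairs: 4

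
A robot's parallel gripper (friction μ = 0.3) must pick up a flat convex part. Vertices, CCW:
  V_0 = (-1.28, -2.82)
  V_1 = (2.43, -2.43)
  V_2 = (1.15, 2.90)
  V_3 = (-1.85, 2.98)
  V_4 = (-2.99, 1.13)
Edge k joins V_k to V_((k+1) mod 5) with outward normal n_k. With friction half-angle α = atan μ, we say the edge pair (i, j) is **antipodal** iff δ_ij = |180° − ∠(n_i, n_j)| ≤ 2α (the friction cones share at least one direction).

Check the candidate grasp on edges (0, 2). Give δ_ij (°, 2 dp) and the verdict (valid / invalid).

δ = 7.53°, valid

α = atan 0.3 = 16.70°;  2α = 33.40°
edge 0: e_0 = (+3.71, +0.39);  n_0 = (+0.1045, -0.9945)
edge 2: e_2 = (-3.00, +0.08);  n_2 = (+0.0267, +0.9996)
∠(n_0, n_2) = 172.47°
δ = |180° − 172.47°| = 7.53°
7.53° ≤ 2α = 33.40°  →  valid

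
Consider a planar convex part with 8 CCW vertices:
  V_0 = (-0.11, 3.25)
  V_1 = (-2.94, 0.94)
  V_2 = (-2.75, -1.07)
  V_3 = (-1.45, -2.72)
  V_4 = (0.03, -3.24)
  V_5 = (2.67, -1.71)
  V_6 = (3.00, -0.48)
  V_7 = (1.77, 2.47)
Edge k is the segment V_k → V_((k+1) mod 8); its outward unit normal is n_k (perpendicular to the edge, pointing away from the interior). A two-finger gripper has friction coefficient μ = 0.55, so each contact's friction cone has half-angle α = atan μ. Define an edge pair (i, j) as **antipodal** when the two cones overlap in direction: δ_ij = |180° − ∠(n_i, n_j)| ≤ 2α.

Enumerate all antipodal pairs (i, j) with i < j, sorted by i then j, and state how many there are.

α = atan 0.55 = 28.81°;  2α = 57.62°
n_0 = (-0.6323, +0.7747)
n_1 = (-0.9956, -0.0941)
n_2 = (-0.7855, -0.6189)
n_3 = (-0.3315, -0.9435)
n_4 = (+0.5014, -0.8652)
n_5 = (+0.9658, -0.2591)
n_6 = (+0.9230, +0.3848)
n_7 = (+0.3832, +0.9237)
  (0,1): δ = 123.82°  ·
  (0,2): δ = 90.99°  ·
  (0,3): δ = 58.58°  ·
  (0,4): δ = 9.13°  ✓
  (0,5): δ = 35.76°  ✓
  (0,6): δ = 73.41°  ·
  (0,7): δ = 118.24°  ·
  (1,2): δ = 147.17°  ·
  (1,3): δ = 114.76°  ·
  (1,4): δ = 65.31°  ·
  (1,5): δ = 20.42°  ✓
  (1,6): δ = 17.23°  ✓
  (1,7): δ = 62.07°  ·
  (2,3): δ = 147.59°  ·
  (2,4): δ = 98.14°  ·
  (2,5): δ = 53.25°  ✓
  (2,6): δ = 15.60°  ✓
  (2,7): δ = 29.23°  ✓
  (3,4): δ = 130.55°  ·
  (3,5): δ = 85.66°  ·
  (3,6): δ = 48.01°  ✓
  (3,7): δ = 3.17°  ✓
  (4,5): δ = 135.11°  ·
  (4,6): δ = 97.46°  ·
  (4,7): δ = 52.63°  ✓
  (5,6): δ = 142.35°  ·
  (5,7): δ = 97.51°  ·
  (6,7): δ = 135.17°  ·
antipodal pairs: 10

count = 10; pairs: (0,4), (0,5), (1,5), (1,6), (2,5), (2,6), (2,7), (3,6), (3,7), (4,7)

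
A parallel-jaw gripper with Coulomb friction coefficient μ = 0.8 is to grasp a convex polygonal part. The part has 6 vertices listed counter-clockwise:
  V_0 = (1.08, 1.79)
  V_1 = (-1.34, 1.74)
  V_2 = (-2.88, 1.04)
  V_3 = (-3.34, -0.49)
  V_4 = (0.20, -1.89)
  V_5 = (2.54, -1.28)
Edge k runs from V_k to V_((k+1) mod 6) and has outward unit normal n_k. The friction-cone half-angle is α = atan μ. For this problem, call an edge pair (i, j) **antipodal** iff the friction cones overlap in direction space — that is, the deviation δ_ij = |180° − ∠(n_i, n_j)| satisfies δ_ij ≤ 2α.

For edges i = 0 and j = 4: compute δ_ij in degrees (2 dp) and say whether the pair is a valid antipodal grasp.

α = atan 0.8 = 38.66°;  2α = 77.32°
edge 0: e_0 = (-2.42, -0.05);  n_0 = (-0.0207, +0.9998)
edge 4: e_4 = (+2.34, +0.61);  n_4 = (+0.2523, -0.9677)
∠(n_0, n_4) = 166.57°
δ = |180° − 166.57°| = 13.43°
13.43° ≤ 2α = 77.32°  →  valid

δ = 13.43°, valid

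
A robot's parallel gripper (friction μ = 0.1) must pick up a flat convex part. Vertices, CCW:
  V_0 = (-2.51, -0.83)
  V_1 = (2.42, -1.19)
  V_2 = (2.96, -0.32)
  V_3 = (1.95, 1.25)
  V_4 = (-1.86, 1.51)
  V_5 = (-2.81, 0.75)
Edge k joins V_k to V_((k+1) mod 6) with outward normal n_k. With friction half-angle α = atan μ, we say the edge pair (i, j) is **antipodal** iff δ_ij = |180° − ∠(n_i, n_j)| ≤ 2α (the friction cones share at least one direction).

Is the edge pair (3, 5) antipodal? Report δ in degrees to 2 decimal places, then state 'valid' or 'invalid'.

δ = 75.35°, invalid

α = atan 0.1 = 5.71°;  2α = 11.42°
edge 3: e_3 = (-3.81, +0.26);  n_3 = (+0.0681, +0.9977)
edge 5: e_5 = (+0.30, -1.58);  n_5 = (-0.9824, -0.1865)
∠(n_3, n_5) = 104.65°
δ = |180° − 104.65°| = 75.35°
75.35° > 2α = 11.42°  →  invalid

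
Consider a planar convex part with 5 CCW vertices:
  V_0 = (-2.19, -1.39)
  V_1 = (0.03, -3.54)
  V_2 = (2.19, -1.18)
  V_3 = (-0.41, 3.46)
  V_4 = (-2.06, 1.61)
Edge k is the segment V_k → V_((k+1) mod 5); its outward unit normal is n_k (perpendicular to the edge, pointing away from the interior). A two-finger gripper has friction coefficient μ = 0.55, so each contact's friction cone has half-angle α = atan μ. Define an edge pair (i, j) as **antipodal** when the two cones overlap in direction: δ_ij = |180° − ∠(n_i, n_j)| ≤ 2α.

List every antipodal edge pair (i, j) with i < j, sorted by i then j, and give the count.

count = 4; pairs: (0,2), (1,3), (1,4), (2,4)

α = atan 0.55 = 28.81°;  2α = 57.62°
n_0 = (-0.6957, -0.7183)
n_1 = (+0.7377, -0.6752)
n_2 = (+0.8724, +0.4888)
n_3 = (-0.7463, +0.6656)
n_4 = (-0.9991, +0.0433)
  (0,1): δ = 88.38°  ·
  (0,2): δ = 16.65°  ✓
  (0,3): δ = 92.35°  ·
  (0,4): δ = 131.60°  ·
  (1,2): δ = 108.27°  ·
  (1,3): δ = 0.74°  ✓
  (1,4): δ = 39.99°  ✓
  (2,3): δ = 70.99°  ·
  (2,4): δ = 31.75°  ✓
  (3,4): δ = 140.75°  ·
antipodal pairs: 4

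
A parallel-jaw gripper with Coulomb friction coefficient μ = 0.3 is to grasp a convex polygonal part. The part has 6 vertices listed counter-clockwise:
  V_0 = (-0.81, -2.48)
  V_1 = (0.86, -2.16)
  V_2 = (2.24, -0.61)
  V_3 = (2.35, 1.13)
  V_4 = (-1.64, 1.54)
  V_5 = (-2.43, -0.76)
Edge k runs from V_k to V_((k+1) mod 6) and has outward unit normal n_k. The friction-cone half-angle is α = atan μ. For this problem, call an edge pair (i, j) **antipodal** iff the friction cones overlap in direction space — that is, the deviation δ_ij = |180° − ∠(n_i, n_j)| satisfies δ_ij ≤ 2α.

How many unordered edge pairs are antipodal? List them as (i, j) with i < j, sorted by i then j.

α = atan 0.3 = 16.70°;  2α = 33.40°
n_0 = (+0.1882, -0.9821)
n_1 = (+0.7469, -0.6650)
n_2 = (+0.9980, -0.0631)
n_3 = (+0.1022, +0.9948)
n_4 = (-0.9458, +0.3248)
n_5 = (-0.7280, -0.6856)
  (0,1): δ = 142.53°  ·
  (0,2): δ = 104.46°  ·
  (0,3): δ = 16.71°  ✓
  (0,4): δ = 60.20°  ·
  (0,5): δ = 122.44°  ·
  (1,2): δ = 141.94°  ·
  (1,3): δ = 54.19°  ·
  (1,4): δ = 22.72°  ✓
  (1,5): δ = 84.96°  ·
  (2,3): δ = 92.25°  ·
  (2,4): δ = 15.34°  ✓
  (2,5): δ = 46.90°  ·
  (3,4): δ = 103.09°  ·
  (3,5): δ = 40.85°  ·
  (4,5): δ = 117.76°  ·
antipodal pairs: 3

count = 3; pairs: (0,3), (1,4), (2,4)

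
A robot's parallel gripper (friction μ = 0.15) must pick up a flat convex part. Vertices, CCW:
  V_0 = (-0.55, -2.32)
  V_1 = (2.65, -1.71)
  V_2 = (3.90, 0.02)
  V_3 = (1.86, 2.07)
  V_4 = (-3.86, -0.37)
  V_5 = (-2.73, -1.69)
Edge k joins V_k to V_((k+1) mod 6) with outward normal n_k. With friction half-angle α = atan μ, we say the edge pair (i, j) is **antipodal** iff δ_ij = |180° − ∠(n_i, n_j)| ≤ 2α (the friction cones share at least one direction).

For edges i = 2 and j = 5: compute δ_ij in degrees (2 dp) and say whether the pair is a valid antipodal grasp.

δ = 29.02°, invalid

α = atan 0.15 = 8.53°;  2α = 17.06°
edge 2: e_2 = (-2.04, +2.05);  n_2 = (+0.7088, +0.7054)
edge 5: e_5 = (+2.18, -0.63);  n_5 = (-0.2776, -0.9607)
∠(n_2, n_5) = 150.98°
δ = |180° − 150.98°| = 29.02°
29.02° > 2α = 17.06°  →  invalid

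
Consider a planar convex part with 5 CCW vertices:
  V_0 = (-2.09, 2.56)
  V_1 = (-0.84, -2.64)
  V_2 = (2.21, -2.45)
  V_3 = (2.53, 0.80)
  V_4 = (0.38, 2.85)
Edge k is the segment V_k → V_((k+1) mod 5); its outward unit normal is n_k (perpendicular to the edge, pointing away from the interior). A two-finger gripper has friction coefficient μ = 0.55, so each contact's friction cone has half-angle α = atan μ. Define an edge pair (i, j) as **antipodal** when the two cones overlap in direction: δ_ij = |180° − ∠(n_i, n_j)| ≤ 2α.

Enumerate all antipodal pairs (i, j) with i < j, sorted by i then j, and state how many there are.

count = 4; pairs: (0,2), (0,3), (1,3), (1,4)

α = atan 0.55 = 28.81°;  2α = 57.62°
n_0 = (-0.9723, -0.2337)
n_1 = (+0.0622, -0.9981)
n_2 = (+0.9952, -0.0980)
n_3 = (+0.6901, +0.7237)
n_4 = (-0.1166, +0.9932)
  (0,1): δ = 99.95°  ·
  (0,2): δ = 19.14°  ✓
  (0,3): δ = 32.85°  ✓
  (0,4): δ = 83.18°  ·
  (1,2): δ = 99.19°  ·
  (1,3): δ = 47.20°  ✓
  (1,4): δ = 3.13°  ✓
  (2,3): δ = 128.01°  ·
  (2,4): δ = 77.68°  ·
  (3,4): δ = 129.67°  ·
antipodal pairs: 4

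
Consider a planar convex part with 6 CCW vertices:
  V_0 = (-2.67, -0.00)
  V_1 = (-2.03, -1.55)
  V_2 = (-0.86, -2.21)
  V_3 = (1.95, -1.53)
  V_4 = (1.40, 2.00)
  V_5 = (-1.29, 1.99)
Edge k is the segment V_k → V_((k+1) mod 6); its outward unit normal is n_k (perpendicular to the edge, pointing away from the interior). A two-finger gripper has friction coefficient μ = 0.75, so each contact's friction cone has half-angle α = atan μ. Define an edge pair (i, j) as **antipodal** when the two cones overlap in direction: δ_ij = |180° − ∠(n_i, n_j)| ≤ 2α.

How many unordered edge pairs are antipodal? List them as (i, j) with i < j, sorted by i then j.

count = 7; pairs: (0,3), (0,4), (1,3), (1,4), (2,4), (2,5), (3,5)

α = atan 0.75 = 36.87°;  2α = 73.74°
n_0 = (-0.9243, -0.3816)
n_1 = (-0.4913, -0.8710)
n_2 = (+0.2352, -0.9719)
n_3 = (+0.9881, +0.1539)
n_4 = (-0.0037, +1.0000)
n_5 = (-0.8217, +0.5699)
  (0,1): δ = 141.86°  ·
  (0,2): δ = 98.83°  ·
  (0,3): δ = 13.58°  ✓
  (0,4): δ = 67.78°  ✓
  (0,5): δ = 122.82°  ·
  (1,2): δ = 136.97°  ·
  (1,3): δ = 51.72°  ✓
  (1,4): δ = 29.64°  ✓
  (1,5): δ = 84.69°  ·
  (2,3): δ = 94.75°  ·
  (2,4): δ = 13.39°  ✓
  (2,5): δ = 41.66°  ✓
  (3,4): δ = 98.64°  ·
  (3,5): δ = 43.60°  ✓
  (4,5): δ = 124.95°  ·
antipodal pairs: 7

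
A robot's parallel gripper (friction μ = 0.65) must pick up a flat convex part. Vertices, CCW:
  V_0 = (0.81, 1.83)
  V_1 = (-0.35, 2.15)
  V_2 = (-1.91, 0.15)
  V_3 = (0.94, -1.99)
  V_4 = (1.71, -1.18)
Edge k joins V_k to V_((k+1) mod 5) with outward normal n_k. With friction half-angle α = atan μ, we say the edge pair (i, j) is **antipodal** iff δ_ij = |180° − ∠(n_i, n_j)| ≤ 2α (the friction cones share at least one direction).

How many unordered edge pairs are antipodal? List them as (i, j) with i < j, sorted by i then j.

count = 5; pairs: (0,2), (0,3), (1,3), (1,4), (2,4)

α = atan 0.65 = 33.02°;  2α = 66.05°
n_0 = (+0.2659, +0.9640)
n_1 = (-0.7885, +0.6150)
n_2 = (-0.6004, -0.7997)
n_3 = (+0.7248, -0.6890)
n_4 = (+0.9581, +0.2865)
  (0,1): δ = 112.53°  ·
  (0,2): δ = 21.48°  ✓
  (0,3): δ = 61.87°  ✓
  (0,4): δ = 122.07°  ·
  (1,2): δ = 88.95°  ·
  (1,3): δ = 5.60°  ✓
  (1,4): δ = 54.60°  ✓
  (2,3): δ = 96.65°  ·
  (2,4): δ = 36.45°  ✓
  (3,4): δ = 119.80°  ·
antipodal pairs: 5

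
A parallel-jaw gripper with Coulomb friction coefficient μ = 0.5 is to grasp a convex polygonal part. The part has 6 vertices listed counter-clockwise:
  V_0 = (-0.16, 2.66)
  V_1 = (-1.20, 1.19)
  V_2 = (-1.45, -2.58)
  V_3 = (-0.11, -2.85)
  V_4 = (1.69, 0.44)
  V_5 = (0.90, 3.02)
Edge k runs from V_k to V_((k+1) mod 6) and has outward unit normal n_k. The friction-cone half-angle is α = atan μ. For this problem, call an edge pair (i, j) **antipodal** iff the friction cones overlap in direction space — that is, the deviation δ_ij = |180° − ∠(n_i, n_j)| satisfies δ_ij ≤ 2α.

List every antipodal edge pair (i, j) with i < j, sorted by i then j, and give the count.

α = atan 0.5 = 26.57°;  2α = 53.13°
n_0 = (-0.8164, +0.5776)
n_1 = (-0.9978, +0.0662)
n_2 = (-0.1975, -0.9803)
n_3 = (+0.8773, -0.4800)
n_4 = (+0.9562, +0.2928)
n_5 = (-0.3216, +0.9469)
  (0,1): δ = 148.52°  ·
  (0,2): δ = 66.11°  ·
  (0,3): δ = 6.60°  ✓
  (0,4): δ = 52.30°  ✓
  (0,5): δ = 144.04°  ·
  (1,2): δ = 97.60°  ·
  (1,3): δ = 24.89°  ✓
  (1,4): δ = 20.82°  ✓
  (1,5): δ = 112.55°  ·
  (2,3): δ = 107.29°  ·
  (2,4): δ = 61.58°  ·
  (2,5): δ = 30.15°  ✓
  (3,4): δ = 134.29°  ·
  (3,5): δ = 42.56°  ✓
  (4,5): δ = 88.27°  ·
antipodal pairs: 6

count = 6; pairs: (0,3), (0,4), (1,3), (1,4), (2,5), (3,5)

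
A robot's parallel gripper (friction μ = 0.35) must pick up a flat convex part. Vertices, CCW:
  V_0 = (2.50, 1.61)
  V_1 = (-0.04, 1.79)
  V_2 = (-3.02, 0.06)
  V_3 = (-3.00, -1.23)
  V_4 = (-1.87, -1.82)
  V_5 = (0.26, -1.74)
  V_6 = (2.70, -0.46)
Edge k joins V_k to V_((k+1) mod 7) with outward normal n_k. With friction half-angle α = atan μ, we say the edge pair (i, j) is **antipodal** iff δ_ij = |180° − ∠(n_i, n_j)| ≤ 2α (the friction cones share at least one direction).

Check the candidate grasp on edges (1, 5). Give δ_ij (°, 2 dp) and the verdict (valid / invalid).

δ = 2.46°, valid

α = atan 0.35 = 19.29°;  2α = 38.58°
edge 1: e_1 = (-2.98, -1.73);  n_1 = (-0.5021, +0.8648)
edge 5: e_5 = (+2.44, +1.28);  n_5 = (+0.4645, -0.8855)
∠(n_1, n_5) = 177.54°
δ = |180° − 177.54°| = 2.46°
2.46° ≤ 2α = 38.58°  →  valid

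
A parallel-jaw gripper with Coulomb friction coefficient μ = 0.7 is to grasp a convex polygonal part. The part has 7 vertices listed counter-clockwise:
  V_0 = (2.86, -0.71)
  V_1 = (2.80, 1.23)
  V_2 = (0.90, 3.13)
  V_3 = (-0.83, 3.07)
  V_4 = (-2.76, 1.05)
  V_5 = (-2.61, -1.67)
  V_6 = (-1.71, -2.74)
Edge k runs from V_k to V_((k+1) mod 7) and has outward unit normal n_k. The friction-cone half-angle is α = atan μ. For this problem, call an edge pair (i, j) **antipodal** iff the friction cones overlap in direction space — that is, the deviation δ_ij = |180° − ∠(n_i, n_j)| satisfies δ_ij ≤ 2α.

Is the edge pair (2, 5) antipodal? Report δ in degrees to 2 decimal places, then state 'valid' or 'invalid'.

α = atan 0.7 = 34.99°;  2α = 69.98°
edge 2: e_2 = (-1.73, -0.06);  n_2 = (-0.0347, +0.9994)
edge 5: e_5 = (+0.90, -1.07);  n_5 = (-0.7653, -0.6437)
∠(n_2, n_5) = 128.08°
δ = |180° − 128.08°| = 51.92°
51.92° ≤ 2α = 69.98°  →  valid

δ = 51.92°, valid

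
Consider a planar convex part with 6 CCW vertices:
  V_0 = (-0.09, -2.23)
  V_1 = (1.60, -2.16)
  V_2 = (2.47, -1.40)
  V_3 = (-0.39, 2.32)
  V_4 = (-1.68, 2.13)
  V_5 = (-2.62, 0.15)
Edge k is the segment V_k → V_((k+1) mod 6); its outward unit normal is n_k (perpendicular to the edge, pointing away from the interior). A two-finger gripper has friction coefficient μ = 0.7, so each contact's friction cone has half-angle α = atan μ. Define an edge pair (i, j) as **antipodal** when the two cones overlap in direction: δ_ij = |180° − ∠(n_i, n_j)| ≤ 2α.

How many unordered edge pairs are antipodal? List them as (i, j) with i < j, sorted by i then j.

α = atan 0.7 = 34.99°;  2α = 69.98°
n_0 = (+0.0414, -0.9991)
n_1 = (+0.6579, -0.7531)
n_2 = (+0.7928, +0.6095)
n_3 = (-0.1457, +0.9893)
n_4 = (-0.9034, +0.4289)
n_5 = (-0.6852, -0.7284)
  (0,1): δ = 141.23°  ·
  (0,2): δ = 54.82°  ✓
  (0,3): δ = 6.01°  ✓
  (0,4): δ = 62.23°  ✓
  (0,5): δ = 134.38°  ·
  (1,2): δ = 93.59°  ·
  (1,3): δ = 32.76°  ✓
  (1,4): δ = 23.46°  ✓
  (1,5): δ = 95.61°  ·
  (2,3): δ = 119.18°  ·
  (2,4): δ = 62.95°  ✓
  (2,5): δ = 9.20°  ✓
  (3,4): δ = 123.77°  ·
  (3,5): δ = 51.63°  ✓
  (4,5): δ = 107.85°  ·
antipodal pairs: 8

count = 8; pairs: (0,2), (0,3), (0,4), (1,3), (1,4), (2,4), (2,5), (3,5)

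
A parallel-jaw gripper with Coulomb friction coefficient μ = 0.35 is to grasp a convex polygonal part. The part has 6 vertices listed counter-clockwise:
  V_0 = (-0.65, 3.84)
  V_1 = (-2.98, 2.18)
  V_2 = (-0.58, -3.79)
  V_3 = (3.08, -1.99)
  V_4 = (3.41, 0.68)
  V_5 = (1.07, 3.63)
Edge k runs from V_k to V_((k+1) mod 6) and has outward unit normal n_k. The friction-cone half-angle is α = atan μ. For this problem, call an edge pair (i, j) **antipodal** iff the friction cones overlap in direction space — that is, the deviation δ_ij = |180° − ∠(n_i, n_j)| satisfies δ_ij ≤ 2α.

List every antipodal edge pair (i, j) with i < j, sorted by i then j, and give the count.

α = atan 0.35 = 19.29°;  2α = 38.58°
n_0 = (-0.5802, +0.8144)
n_1 = (-0.9278, -0.3730)
n_2 = (+0.4413, -0.8973)
n_3 = (+0.9924, -0.1227)
n_4 = (+0.7835, +0.6215)
n_5 = (+0.1212, +0.9926)
  (0,1): δ = 103.57°  ·
  (0,2): δ = 9.28°  ✓
  (0,3): δ = 47.49°  ·
  (0,4): δ = 92.95°  ·
  (0,5): δ = 137.57°  ·
  (1,2): δ = 85.71°  ·
  (1,3): δ = 28.95°  ✓
  (1,4): δ = 16.52°  ✓
  (1,5): δ = 61.14°  ·
  (2,3): δ = 123.23°  ·
  (2,4): δ = 77.77°  ·
  (2,5): δ = 33.15°  ✓
  (3,4): δ = 134.53°  ·
  (3,5): δ = 89.92°  ·
  (4,5): δ = 135.38°  ·
antipodal pairs: 4

count = 4; pairs: (0,2), (1,3), (1,4), (2,5)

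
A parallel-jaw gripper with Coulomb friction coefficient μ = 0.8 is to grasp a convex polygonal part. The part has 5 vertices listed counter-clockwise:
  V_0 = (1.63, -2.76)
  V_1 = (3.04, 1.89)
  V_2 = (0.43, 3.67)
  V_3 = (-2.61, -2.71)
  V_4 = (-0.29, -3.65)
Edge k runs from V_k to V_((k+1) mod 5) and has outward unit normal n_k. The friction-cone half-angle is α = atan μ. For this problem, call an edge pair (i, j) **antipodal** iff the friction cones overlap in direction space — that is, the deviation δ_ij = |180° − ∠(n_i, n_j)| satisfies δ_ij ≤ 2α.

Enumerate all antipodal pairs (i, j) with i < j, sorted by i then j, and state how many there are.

α = atan 0.8 = 38.66°;  2α = 77.32°
n_0 = (+0.9570, -0.2902)
n_1 = (+0.5634, +0.8262)
n_2 = (-0.9028, +0.4302)
n_3 = (-0.3755, -0.9268)
n_4 = (+0.4206, -0.9073)
  (0,1): δ = 107.43°  ·
  (0,2): δ = 8.61°  ✓
  (0,3): δ = 84.81°  ·
  (0,4): δ = 131.74°  ·
  (1,2): δ = 81.18°  ·
  (1,3): δ = 12.24°  ✓
  (1,4): δ = 59.16°  ✓
  (2,3): δ = 86.58°  ·
  (2,4): δ = 39.65°  ✓
  (3,4): δ = 133.07°  ·
antipodal pairs: 4

count = 4; pairs: (0,2), (1,3), (1,4), (2,4)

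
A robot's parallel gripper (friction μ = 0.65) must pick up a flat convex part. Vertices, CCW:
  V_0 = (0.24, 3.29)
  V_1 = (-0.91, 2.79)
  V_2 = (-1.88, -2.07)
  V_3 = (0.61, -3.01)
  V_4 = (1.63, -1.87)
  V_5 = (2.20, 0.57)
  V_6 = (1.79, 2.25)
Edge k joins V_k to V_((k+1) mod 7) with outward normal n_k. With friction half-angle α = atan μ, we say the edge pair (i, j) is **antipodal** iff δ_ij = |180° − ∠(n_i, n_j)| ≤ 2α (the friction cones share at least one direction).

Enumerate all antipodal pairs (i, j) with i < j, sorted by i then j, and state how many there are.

count = 8; pairs: (0,2), (0,3), (0,4), (1,3), (1,4), (1,5), (2,5), (2,6)

α = atan 0.65 = 33.02°;  2α = 66.05°
n_0 = (-0.3987, +0.9171)
n_1 = (-0.9807, +0.1957)
n_2 = (-0.3532, -0.9356)
n_3 = (+0.7452, -0.6668)
n_4 = (+0.9738, -0.2275)
n_5 = (+0.9715, +0.2371)
n_6 = (+0.5572, +0.8304)
  (0,1): δ = 124.79°  ·
  (0,2): δ = 44.18°  ✓
  (0,3): δ = 24.68°  ✓
  (0,4): δ = 53.35°  ✓
  (0,5): δ = 80.22°  ·
  (0,6): δ = 122.64°  ·
  (1,2): δ = 99.39°  ·
  (1,3): δ = 30.53°  ✓
  (1,4): δ = 1.86°  ✓
  (1,5): δ = 25.00°  ✓
  (1,6): δ = 67.43°  ·
  (2,3): δ = 111.14°  ·
  (2,4): δ = 82.47°  ·
  (2,5): δ = 55.60°  ✓
  (2,6): δ = 13.18°  ✓
  (3,4): δ = 151.33°  ·
  (3,5): δ = 124.47°  ·
  (3,6): δ = 82.04°  ·
  (4,5): δ = 153.14°  ·
  (4,6): δ = 110.71°  ·
  (5,6): δ = 137.58°  ·
antipodal pairs: 8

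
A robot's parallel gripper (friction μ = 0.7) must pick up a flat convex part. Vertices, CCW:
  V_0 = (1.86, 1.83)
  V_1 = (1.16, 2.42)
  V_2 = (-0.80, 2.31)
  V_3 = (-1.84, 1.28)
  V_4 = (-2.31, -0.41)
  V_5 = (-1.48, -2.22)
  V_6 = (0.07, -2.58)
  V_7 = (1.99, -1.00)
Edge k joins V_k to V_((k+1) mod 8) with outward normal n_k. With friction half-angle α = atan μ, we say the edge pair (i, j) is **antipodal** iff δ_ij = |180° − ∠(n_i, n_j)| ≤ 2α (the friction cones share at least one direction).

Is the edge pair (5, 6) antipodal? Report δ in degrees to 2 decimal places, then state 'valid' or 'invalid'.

α = atan 0.7 = 34.99°;  2α = 69.98°
edge 5: e_5 = (+1.55, -0.36);  n_5 = (-0.2262, -0.9741)
edge 6: e_6 = (+1.92, +1.58);  n_6 = (+0.6354, -0.7722)
∠(n_5, n_6) = 52.53°
δ = |180° − 52.53°| = 127.47°
127.47° > 2α = 69.98°  →  invalid

δ = 127.47°, invalid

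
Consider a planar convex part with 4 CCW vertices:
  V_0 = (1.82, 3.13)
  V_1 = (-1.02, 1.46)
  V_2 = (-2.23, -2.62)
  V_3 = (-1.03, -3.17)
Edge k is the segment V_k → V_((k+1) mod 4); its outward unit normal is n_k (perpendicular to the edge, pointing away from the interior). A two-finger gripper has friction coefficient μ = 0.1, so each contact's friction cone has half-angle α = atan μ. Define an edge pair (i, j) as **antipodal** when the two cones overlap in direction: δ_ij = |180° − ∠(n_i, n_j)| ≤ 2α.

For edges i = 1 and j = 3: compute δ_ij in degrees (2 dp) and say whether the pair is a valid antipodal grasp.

δ = 7.82°, valid

α = atan 0.1 = 5.71°;  2α = 11.42°
edge 1: e_1 = (-1.21, -4.08);  n_1 = (-0.9587, +0.2843)
edge 3: e_3 = (+2.85, +6.30);  n_3 = (+0.9111, -0.4122)
∠(n_1, n_3) = 172.18°
δ = |180° − 172.18°| = 7.82°
7.82° ≤ 2α = 11.42°  →  valid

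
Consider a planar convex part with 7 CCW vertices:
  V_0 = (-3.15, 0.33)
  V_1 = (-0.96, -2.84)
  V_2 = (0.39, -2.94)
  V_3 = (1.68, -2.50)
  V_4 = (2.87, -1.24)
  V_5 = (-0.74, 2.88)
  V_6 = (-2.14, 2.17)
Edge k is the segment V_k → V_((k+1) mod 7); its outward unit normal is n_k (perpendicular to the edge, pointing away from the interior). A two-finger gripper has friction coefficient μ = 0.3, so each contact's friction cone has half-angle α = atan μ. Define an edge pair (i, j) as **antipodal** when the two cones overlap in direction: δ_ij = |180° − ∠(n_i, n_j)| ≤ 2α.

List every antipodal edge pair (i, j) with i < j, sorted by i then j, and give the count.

α = atan 0.3 = 16.70°;  2α = 33.40°
n_0 = (-0.8228, -0.5684)
n_1 = (-0.0739, -0.9973)
n_2 = (+0.3228, -0.9465)
n_3 = (+0.7270, -0.6866)
n_4 = (+0.7521, +0.6590)
n_5 = (-0.4523, +0.8919)
n_6 = (-0.8766, +0.4812)
  (0,1): δ = 128.88°  ·
  (0,2): δ = 105.80°  ·
  (0,3): δ = 78.00°  ·
  (0,4): δ = 6.59°  ✓
  (0,5): δ = 82.25°  ·
  (0,6): δ = 116.60°  ·
  (1,2): δ = 156.93°  ·
  (1,3): δ = 129.13°  ·
  (1,4): δ = 44.54°  ·
  (1,5): δ = 31.13°  ✓
  (1,6): δ = 65.47°  ·
  (2,3): δ = 152.20°  ·
  (2,4): δ = 67.61°  ·
  (2,5): δ = 8.06°  ✓
  (2,6): δ = 42.40°  ·
  (3,4): δ = 95.41°  ·
  (3,5): δ = 19.75°  ✓
  (3,6): δ = 14.60°  ✓
  (4,5): δ = 104.33°  ·
  (4,6): δ = 69.99°  ·
  (5,6): δ = 145.65°  ·
antipodal pairs: 5

count = 5; pairs: (0,4), (1,5), (2,5), (3,5), (3,6)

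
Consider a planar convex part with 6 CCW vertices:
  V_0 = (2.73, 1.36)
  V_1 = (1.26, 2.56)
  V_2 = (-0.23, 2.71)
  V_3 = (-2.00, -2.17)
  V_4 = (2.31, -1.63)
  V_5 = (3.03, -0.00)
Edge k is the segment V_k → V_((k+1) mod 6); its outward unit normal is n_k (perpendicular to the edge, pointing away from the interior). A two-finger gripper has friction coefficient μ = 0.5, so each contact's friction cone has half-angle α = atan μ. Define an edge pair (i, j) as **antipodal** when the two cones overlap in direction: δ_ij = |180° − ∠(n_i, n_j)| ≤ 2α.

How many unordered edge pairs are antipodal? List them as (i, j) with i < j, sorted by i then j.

count = 4; pairs: (0,3), (1,3), (2,4), (2,5)

α = atan 0.5 = 26.57°;  2α = 53.13°
n_0 = (+0.6324, +0.7747)
n_1 = (+0.1002, +0.9950)
n_2 = (-0.9401, +0.3410)
n_3 = (+0.1243, -0.9922)
n_4 = (+0.9147, -0.4041)
n_5 = (+0.9765, +0.2154)
  (0,1): δ = 146.52°  ·
  (0,2): δ = 70.71°  ·
  (0,3): δ = 46.37°  ✓
  (0,4): δ = 105.39°  ·
  (0,5): δ = 141.67°  ·
  (1,2): δ = 104.19°  ·
  (1,3): δ = 12.89°  ✓
  (1,4): δ = 71.92°  ·
  (1,5): δ = 108.19°  ·
  (2,3): δ = 62.92°  ·
  (2,4): δ = 3.90°  ✓
  (2,5): δ = 32.38°  ✓
  (3,4): δ = 120.97°  ·
  (3,5): δ = 84.70°  ·
  (4,5): δ = 143.73°  ·
antipodal pairs: 4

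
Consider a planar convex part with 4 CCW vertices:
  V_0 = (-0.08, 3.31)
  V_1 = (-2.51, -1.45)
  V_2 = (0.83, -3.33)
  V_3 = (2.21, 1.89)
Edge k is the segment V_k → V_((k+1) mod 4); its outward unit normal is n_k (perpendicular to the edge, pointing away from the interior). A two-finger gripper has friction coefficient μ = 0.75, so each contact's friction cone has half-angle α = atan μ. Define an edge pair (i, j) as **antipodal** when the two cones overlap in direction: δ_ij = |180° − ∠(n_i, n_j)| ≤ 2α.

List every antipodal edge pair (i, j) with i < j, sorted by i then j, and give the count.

count = 2; pairs: (0,2), (1,3)

α = atan 0.75 = 36.87°;  2α = 73.74°
n_0 = (-0.8907, +0.4547)
n_1 = (-0.4905, -0.8714)
n_2 = (+0.9668, -0.2556)
n_3 = (+0.5270, +0.8499)
  (0,1): δ = 92.33°  ·
  (0,2): δ = 12.24°  ✓
  (0,3): δ = 85.24°  ·
  (1,2): δ = 75.43°  ·
  (1,3): δ = 2.43°  ✓
  (2,3): δ = 106.99°  ·
antipodal pairs: 2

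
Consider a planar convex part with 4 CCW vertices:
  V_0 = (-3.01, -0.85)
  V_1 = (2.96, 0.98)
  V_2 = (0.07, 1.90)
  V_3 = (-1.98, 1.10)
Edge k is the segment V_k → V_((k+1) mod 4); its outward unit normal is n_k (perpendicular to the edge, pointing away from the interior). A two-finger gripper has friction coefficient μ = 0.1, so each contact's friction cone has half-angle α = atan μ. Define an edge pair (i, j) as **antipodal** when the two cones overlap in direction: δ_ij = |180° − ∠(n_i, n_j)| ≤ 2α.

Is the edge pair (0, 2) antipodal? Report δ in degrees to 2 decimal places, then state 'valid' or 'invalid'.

α = atan 0.1 = 5.71°;  2α = 11.42°
edge 0: e_0 = (+5.97, +1.83);  n_0 = (+0.2931, -0.9561)
edge 2: e_2 = (-2.05, -0.80);  n_2 = (-0.3635, +0.9316)
∠(n_0, n_2) = 175.72°
δ = |180° − 175.72°| = 4.28°
4.28° ≤ 2α = 11.42°  →  valid

δ = 4.28°, valid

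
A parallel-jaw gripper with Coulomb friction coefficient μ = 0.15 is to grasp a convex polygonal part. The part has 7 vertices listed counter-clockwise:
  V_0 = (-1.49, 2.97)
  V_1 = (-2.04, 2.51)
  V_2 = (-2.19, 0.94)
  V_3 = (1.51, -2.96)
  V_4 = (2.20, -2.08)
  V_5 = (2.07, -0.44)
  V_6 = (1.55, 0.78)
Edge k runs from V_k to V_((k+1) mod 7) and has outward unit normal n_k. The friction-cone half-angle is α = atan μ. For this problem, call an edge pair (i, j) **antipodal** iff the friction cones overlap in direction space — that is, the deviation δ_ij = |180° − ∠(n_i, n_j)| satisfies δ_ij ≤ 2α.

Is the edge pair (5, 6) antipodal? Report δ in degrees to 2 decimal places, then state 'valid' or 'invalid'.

α = atan 0.15 = 8.53°;  2α = 17.06°
edge 5: e_5 = (-0.52, +1.22);  n_5 = (+0.9199, +0.3921)
edge 6: e_6 = (-3.04, +2.19);  n_6 = (+0.5845, +0.8114)
∠(n_5, n_6) = 31.15°
δ = |180° − 31.15°| = 148.85°
148.85° > 2α = 17.06°  →  invalid

δ = 148.85°, invalid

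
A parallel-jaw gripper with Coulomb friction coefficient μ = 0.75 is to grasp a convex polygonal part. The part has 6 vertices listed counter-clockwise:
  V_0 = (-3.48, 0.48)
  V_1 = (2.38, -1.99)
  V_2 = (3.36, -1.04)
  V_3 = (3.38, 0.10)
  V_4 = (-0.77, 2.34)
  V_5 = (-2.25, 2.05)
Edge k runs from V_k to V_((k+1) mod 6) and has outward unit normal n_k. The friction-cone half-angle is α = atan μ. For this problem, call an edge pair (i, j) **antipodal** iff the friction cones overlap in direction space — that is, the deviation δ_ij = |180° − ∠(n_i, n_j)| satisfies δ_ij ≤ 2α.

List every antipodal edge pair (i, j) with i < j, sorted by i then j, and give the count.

count = 7; pairs: (0,2), (0,3), (0,4), (1,3), (1,4), (1,5), (2,5)

α = atan 0.75 = 36.87°;  2α = 73.74°
n_0 = (-0.3884, -0.9215)
n_1 = (+0.6960, -0.7180)
n_2 = (+0.9998, -0.0175)
n_3 = (+0.4750, +0.8800)
n_4 = (-0.1923, +0.9813)
n_5 = (-0.7872, +0.6167)
  (0,1): δ = 113.04°  ·
  (0,2): δ = 68.15°  ✓
  (0,3): δ = 5.50°  ✓
  (0,4): δ = 33.94°  ✓
  (0,5): δ = 74.78°  ·
  (1,2): δ = 135.11°  ·
  (1,3): δ = 72.47°  ✓
  (1,4): δ = 33.02°  ✓
  (1,5): δ = 7.81°  ✓
  (2,3): δ = 117.35°  ·
  (2,4): δ = 77.91°  ·
  (2,5): δ = 37.07°  ✓
  (3,4): δ = 140.56°  ·
  (3,5): δ = 99.72°  ·
  (4,5): δ = 139.16°  ·
antipodal pairs: 7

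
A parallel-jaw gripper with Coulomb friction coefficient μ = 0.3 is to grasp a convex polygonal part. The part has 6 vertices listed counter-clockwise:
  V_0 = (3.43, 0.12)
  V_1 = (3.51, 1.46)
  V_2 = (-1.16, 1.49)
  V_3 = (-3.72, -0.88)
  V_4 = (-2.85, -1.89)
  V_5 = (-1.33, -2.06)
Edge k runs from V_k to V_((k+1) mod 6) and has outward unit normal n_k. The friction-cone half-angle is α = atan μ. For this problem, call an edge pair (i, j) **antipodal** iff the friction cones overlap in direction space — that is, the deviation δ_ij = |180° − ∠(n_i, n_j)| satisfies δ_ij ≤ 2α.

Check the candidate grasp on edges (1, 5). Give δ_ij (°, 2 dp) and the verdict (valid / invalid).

δ = 24.98°, valid

α = atan 0.3 = 16.70°;  2α = 33.40°
edge 1: e_1 = (-4.67, +0.03);  n_1 = (+0.0064, +1.0000)
edge 5: e_5 = (+4.76, +2.18);  n_5 = (+0.4164, -0.9092)
∠(n_1, n_5) = 155.02°
δ = |180° − 155.02°| = 24.98°
24.98° ≤ 2α = 33.40°  →  valid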